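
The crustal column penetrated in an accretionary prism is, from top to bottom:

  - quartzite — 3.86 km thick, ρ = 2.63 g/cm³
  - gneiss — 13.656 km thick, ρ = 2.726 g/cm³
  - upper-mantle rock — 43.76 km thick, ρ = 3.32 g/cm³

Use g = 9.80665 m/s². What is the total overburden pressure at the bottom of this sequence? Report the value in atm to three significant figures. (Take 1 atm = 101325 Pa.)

18600 atm

quartzite: 2630 kg/m³ × 9.80665 m/s² × 3860 m = 9.956×10^7 Pa = 982.5 atm
gneiss: 2726 kg/m³ × 9.80665 m/s² × 13656 m = 3.651×10^8 Pa = 3603 atm
upper-mantle rock: 3320 kg/m³ × 9.80665 m/s² × 43760 m = 1.425×10^9 Pa = 14061 atm
Total = 982.5 + 3603 + 14061 = 18647 atm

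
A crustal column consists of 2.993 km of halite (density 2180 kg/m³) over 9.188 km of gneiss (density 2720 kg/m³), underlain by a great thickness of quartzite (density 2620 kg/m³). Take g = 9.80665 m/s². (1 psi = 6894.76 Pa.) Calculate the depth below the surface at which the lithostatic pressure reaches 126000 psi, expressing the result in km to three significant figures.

34.0 km

Pressure at base of upper layers: 2180×9.80665×2993 + 2720×9.80665×9188 = 3.091×10^8 Pa = 44826 psi
Remaining pressure to be supplied by quartzite: 8.687×10^8 − 3.091×10^8 = 5.597×10^8 Pa
Additional depth in quartzite = 5.597×10^8 Pa / (2620 kg/m³ × 9.80665 m/s²) = 21783 m
Total depth = 12181 m + 21783 m = 33964 m
= 33.964 km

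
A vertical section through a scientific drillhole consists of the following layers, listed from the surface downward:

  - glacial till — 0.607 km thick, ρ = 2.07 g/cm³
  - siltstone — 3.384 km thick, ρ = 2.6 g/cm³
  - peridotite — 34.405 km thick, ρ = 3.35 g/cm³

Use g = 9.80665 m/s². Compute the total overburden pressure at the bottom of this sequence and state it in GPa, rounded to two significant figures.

1.2 GPa

glacial till: 2070 kg/m³ × 9.80665 m/s² × 607 m = 1.232×10^7 Pa = 0.01232 GPa
siltstone: 2600 kg/m³ × 9.80665 m/s² × 3384 m = 8.628×10^7 Pa = 0.08628 GPa
peridotite: 3350 kg/m³ × 9.80665 m/s² × 34405 m = 1.130×10^9 Pa = 1.130 GPa
Total = 0.01232 + 0.08628 + 1.130 = 1.2289 GPa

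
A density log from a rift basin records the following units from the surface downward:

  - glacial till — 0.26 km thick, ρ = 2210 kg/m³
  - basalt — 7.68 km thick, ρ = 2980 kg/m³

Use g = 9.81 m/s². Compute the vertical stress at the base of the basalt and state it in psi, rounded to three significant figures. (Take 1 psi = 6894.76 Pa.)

33400 psi

glacial till: 2210 kg/m³ × 9.81 m/s² × 260 m = 5.637×10^6 Pa = 817.6 psi
basalt: 2980 kg/m³ × 9.81 m/s² × 7680 m = 2.245×10^8 Pa = 32563 psi
Total = 817.6 + 32563 = 33381 psi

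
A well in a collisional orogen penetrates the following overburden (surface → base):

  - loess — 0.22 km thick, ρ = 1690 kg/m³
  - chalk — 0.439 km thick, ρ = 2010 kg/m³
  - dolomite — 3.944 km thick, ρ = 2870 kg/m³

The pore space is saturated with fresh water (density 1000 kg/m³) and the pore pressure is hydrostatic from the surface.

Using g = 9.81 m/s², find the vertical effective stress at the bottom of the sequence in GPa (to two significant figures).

0.078 GPa

Overburden (lithostatic) stress σ_v:
loess: 1690 kg/m³ × 9.81 m/s² × 220 m = 3.647×10^6 Pa = 3.647 MPa
chalk: 2010 kg/m³ × 9.81 m/s² × 439 m = 8.656×10^6 Pa = 8.656 MPa
dolomite: 2870 kg/m³ × 9.81 m/s² × 3944 m = 1.110×10^8 Pa = 111.0 MPa
Total = 3.647 + 8.656 + 111.0 = 123.35 MPa
Pore pressure P_p = 1000 kg/m³ × 9.81 m/s² × 4603 m = 4.516×10^7 Pa = 45.16 MPa
Effective stress σ' = σ_v − P_p = 123.3 − 45.16 = 78.190 MPa = 0.078190 GPa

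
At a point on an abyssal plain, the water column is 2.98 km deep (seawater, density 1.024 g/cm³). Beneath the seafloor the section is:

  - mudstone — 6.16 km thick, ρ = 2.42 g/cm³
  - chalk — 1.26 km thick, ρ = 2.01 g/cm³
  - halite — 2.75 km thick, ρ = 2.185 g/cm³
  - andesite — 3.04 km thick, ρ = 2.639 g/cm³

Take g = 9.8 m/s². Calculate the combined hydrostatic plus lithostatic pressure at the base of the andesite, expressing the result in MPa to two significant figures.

seawater: 1024 kg/m³ × 9.8 m/s² × 2980 m = 2.990×10^7 Pa = 29.90 MPa
mudstone: 2420 kg/m³ × 9.8 m/s² × 6160 m = 1.461×10^8 Pa = 146.1 MPa
chalk: 2010 kg/m³ × 9.8 m/s² × 1260 m = 2.482×10^7 Pa = 24.82 MPa
halite: 2185 kg/m³ × 9.8 m/s² × 2750 m = 5.889×10^7 Pa = 58.89 MPa
andesite: 2639 kg/m³ × 9.8 m/s² × 3040 m = 7.862×10^7 Pa = 78.62 MPa
Total = 29.90 + 146.1 + 24.82 + 58.89 + 78.62 = 338.32 MPa

340 MPa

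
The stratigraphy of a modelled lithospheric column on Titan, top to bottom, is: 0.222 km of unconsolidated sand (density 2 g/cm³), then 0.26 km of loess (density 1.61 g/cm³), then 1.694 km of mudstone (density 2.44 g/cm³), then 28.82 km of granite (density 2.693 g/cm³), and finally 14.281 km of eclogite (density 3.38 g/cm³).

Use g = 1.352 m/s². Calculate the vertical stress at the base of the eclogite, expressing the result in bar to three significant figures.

unconsolidated sand: 2000 kg/m³ × 1.352 m/s² × 222 m = 6.003×10^5 Pa = 6.003 bar
loess: 1610 kg/m³ × 1.352 m/s² × 260 m = 5.659×10^5 Pa = 5.659 bar
mudstone: 2440 kg/m³ × 1.352 m/s² × 1694 m = 5.588×10^6 Pa = 55.88 bar
granite: 2693 kg/m³ × 1.352 m/s² × 28820 m = 1.049×10^8 Pa = 1049 bar
eclogite: 3380 kg/m³ × 1.352 m/s² × 14281 m = 6.526×10^7 Pa = 652.6 bar
Total = 6.003 + 5.659 + 55.88 + 1049 + 652.6 = 1769.5 bar

1770 bar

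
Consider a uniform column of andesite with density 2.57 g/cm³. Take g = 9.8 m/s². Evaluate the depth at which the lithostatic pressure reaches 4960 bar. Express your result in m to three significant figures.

19700 m

h = P/(ρg) = 4960 bar / (2570 kg/m³ × 9.8 m/s²) = 4.960×10^8 Pa / 25186 Pa/m = 19693 m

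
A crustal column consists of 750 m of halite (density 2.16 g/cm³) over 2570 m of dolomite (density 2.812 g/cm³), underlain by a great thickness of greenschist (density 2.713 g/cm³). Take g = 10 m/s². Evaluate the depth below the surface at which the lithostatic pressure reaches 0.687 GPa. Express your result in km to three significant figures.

25.4 km

Pressure at base of upper layers: 2160×10×750 + 2812×10×2570 = 8.847×10^7 Pa = 0.08847 GPa
Remaining pressure to be supplied by greenschist: 6.870×10^8 − 8.847×10^7 = 5.985×10^8 Pa
Additional depth in greenschist = 5.985×10^8 Pa / (2713 kg/m³ × 10 m/s²) = 22062 m
Total depth = 3320 m + 22062 m = 25382 m
= 25.382 km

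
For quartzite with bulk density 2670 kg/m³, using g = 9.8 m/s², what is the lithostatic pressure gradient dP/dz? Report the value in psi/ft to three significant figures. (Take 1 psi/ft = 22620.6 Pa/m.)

1.16 psi/ft

dP/dz = ρg = 2670 kg/m³ × 9.8 m/s² = 26166 Pa/m
= 26166 Pa/m × (1 psi/ft / 22621 Pa/m) = 1.1567 psi/ft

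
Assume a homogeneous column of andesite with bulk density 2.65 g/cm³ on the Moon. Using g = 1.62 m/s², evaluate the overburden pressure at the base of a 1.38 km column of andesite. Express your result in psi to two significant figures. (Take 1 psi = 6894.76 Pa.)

860 psi

andesite: 2650 kg/m³ × 1.62 m/s² × 1380 m = 5.924×10^6 Pa = 859.3 psi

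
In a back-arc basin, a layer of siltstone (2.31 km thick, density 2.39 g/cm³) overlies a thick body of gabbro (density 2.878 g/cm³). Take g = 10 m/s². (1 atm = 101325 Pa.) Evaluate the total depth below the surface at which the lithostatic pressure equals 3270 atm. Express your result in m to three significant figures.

11900 m

Pressure at base of upper layers: 2390×10×2310 = 5.521×10^7 Pa = 544.9 atm
Remaining pressure to be supplied by gabbro: 3.313×10^8 − 5.521×10^7 = 2.761×10^8 Pa
Additional depth in gabbro = 2.761×10^8 Pa / (2878 kg/m³ × 10 m/s²) = 9594.3 m
Total depth = 2310 m + 9594.3 m = 11904 m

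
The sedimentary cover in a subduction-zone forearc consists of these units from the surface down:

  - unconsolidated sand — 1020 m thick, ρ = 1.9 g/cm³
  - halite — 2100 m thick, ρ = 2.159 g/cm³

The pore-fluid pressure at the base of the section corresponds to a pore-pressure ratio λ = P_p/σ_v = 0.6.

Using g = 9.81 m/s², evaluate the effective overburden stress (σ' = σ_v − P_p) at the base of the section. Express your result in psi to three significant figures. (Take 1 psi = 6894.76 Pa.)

3680 psi

Overburden (lithostatic) stress σ_v:
unconsolidated sand: 1900 kg/m³ × 9.81 m/s² × 1020 m = 1.901×10^7 Pa = 19.01 MPa
halite: 2159 kg/m³ × 9.81 m/s² × 2100 m = 4.448×10^7 Pa = 44.48 MPa
Total = 19.01 + 44.48 = 63.489 MPa
Pore pressure P_p = λ·σ_v = 0.6 × 63.49 MPa = 38.09 MPa
Effective stress σ' = σ_v − P_p = 63.49 − 38.09 = 25.396 MPa = 3683.3 psi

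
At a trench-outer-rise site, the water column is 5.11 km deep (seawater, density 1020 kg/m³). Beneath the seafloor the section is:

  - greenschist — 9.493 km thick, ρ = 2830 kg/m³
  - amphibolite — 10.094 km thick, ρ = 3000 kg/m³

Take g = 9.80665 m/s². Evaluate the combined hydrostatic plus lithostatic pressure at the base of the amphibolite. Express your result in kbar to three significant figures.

seawater: 1020 kg/m³ × 9.80665 m/s² × 5110 m = 5.111×10^7 Pa = 0.5111 kbar
greenschist: 2830 kg/m³ × 9.80665 m/s² × 9493 m = 2.635×10^8 Pa = 2.635 kbar
amphibolite: 3000 kg/m³ × 9.80665 m/s² × 10094 m = 2.970×10^8 Pa = 2.970 kbar
Total = 0.5111 + 2.635 + 2.970 = 6.1154 kbar

6.12 kbar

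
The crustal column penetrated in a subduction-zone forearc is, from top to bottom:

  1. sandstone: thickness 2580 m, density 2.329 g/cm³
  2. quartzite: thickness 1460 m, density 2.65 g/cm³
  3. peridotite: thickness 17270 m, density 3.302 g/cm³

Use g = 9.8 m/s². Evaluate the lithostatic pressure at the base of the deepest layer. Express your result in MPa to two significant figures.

660 MPa

sandstone: 2329 kg/m³ × 9.8 m/s² × 2580 m = 5.889×10^7 Pa = 58.89 MPa
quartzite: 2650 kg/m³ × 9.8 m/s² × 1460 m = 3.792×10^7 Pa = 37.92 MPa
peridotite: 3302 kg/m³ × 9.8 m/s² × 17270 m = 5.589×10^8 Pa = 558.9 MPa
Total = 58.89 + 37.92 + 558.9 = 655.65 MPa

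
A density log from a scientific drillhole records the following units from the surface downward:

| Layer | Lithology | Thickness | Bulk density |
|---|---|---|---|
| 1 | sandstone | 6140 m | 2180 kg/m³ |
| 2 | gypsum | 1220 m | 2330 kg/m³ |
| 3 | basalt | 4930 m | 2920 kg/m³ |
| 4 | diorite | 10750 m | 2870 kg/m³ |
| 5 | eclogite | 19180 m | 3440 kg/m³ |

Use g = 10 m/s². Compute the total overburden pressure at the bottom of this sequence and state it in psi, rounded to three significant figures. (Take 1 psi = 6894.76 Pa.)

185000 psi

sandstone: 2180 kg/m³ × 10 m/s² × 6140 m = 1.339×10^8 Pa = 19414 psi
gypsum: 2330 kg/m³ × 10 m/s² × 1220 m = 2.843×10^7 Pa = 4123 psi
basalt: 2920 kg/m³ × 10 m/s² × 4930 m = 1.440×10^8 Pa = 20879 psi
diorite: 2870 kg/m³ × 10 m/s² × 10750 m = 3.085×10^8 Pa = 44748 psi
eclogite: 3440 kg/m³ × 10 m/s² × 19180 m = 6.598×10^8 Pa = 95695 psi
Total = 19414 + 4123 + 20879 + 44748 + 95695 = 1.8486×10^5 psi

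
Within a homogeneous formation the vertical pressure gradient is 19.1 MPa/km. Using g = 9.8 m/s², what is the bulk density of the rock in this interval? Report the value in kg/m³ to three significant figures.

ρ = (dP/dz)/g = 19.1 MPa/km / 9.8 m/s² = 19100 Pa/m / 9.8 m/s² = 1949.0 kg/m³

1950 kg/m³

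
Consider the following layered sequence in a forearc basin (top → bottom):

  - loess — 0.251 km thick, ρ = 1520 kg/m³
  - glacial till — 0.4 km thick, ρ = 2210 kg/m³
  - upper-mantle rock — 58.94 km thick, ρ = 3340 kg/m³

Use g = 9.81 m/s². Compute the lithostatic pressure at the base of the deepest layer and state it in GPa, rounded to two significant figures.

loess: 1520 kg/m³ × 9.81 m/s² × 251 m = 3.743×10^6 Pa = 3.743×10^-3 GPa
glacial till: 2210 kg/m³ × 9.81 m/s² × 400 m = 8.672×10^6 Pa = 8.672×10^-3 GPa
upper-mantle rock: 3340 kg/m³ × 9.81 m/s² × 58940 m = 1.931×10^9 Pa = 1.931 GPa
Total = 3.743×10^-3 + 8.672×10^-3 + 1.931 = 1.9436 GPa

1.9 GPa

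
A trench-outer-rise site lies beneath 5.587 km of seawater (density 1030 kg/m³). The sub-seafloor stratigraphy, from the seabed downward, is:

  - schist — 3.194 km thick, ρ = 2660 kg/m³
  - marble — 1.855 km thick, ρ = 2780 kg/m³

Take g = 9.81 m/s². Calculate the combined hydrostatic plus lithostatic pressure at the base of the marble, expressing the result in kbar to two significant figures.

1.9 kbar

seawater: 1030 kg/m³ × 9.81 m/s² × 5587 m = 5.645×10^7 Pa = 0.5645 kbar
schist: 2660 kg/m³ × 9.81 m/s² × 3194 m = 8.335×10^7 Pa = 0.8335 kbar
marble: 2780 kg/m³ × 9.81 m/s² × 1855 m = 5.059×10^7 Pa = 0.5059 kbar
Total = 0.5645 + 0.8335 + 0.5059 = 1.9039 kbar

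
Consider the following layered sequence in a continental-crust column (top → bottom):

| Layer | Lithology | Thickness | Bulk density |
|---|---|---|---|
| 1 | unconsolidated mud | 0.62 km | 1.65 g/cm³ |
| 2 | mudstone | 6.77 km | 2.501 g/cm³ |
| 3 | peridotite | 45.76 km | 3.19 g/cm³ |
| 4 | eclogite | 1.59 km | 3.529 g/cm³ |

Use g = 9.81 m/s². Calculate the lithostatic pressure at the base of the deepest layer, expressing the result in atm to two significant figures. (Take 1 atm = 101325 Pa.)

unconsolidated mud: 1650 kg/m³ × 9.81 m/s² × 620 m = 1.004×10^7 Pa = 99.04 atm
mudstone: 2501 kg/m³ × 9.81 m/s² × 6770 m = 1.661×10^8 Pa = 1639 atm
peridotite: 3190 kg/m³ × 9.81 m/s² × 45760 m = 1.432×10^9 Pa = 14133 atm
eclogite: 3529 kg/m³ × 9.81 m/s² × 1590 m = 5.504×10^7 Pa = 543.3 atm
Total = 99.04 + 1639 + 14133 + 543.3 = 16414 atm

16000 atm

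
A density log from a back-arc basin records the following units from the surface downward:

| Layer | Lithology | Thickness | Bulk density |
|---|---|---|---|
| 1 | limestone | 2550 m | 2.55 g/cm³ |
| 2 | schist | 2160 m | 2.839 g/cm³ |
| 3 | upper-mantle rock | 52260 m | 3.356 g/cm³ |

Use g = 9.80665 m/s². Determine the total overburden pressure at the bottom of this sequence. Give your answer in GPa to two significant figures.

limestone: 2550 kg/m³ × 9.80665 m/s² × 2550 m = 6.377×10^7 Pa = 0.06377 GPa
schist: 2839 kg/m³ × 9.80665 m/s² × 2160 m = 6.014×10^7 Pa = 0.06014 GPa
upper-mantle rock: 3356 kg/m³ × 9.80665 m/s² × 52260 m = 1.720×10^9 Pa = 1.720 GPa
Total = 0.06377 + 0.06014 + 1.720 = 1.8438 GPa

1.8 GPa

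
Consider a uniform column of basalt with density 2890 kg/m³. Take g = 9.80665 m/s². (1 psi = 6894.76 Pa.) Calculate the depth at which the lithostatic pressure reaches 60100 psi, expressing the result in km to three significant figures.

14.6 km

h = P/(ρg) = 60100 psi / (2890 kg/m³ × 9.80665 m/s²) = 4.144×10^8 Pa / 28341 Pa/m = 14621 m
= 14.621 km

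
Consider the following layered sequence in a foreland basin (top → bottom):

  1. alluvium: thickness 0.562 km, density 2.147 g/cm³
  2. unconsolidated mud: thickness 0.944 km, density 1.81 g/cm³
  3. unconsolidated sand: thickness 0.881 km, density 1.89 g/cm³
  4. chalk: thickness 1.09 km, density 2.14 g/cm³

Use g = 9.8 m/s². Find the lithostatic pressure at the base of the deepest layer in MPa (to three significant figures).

alluvium: 2147 kg/m³ × 9.8 m/s² × 562 m = 1.182×10^7 Pa = 11.82 MPa
unconsolidated mud: 1810 kg/m³ × 9.8 m/s² × 944 m = 1.674×10^7 Pa = 16.74 MPa
unconsolidated sand: 1890 kg/m³ × 9.8 m/s² × 881 m = 1.632×10^7 Pa = 16.32 MPa
chalk: 2140 kg/m³ × 9.8 m/s² × 1090 m = 2.286×10^7 Pa = 22.86 MPa
Total = 11.82 + 16.74 + 16.32 + 22.86 = 67.747 MPa

67.7 MPa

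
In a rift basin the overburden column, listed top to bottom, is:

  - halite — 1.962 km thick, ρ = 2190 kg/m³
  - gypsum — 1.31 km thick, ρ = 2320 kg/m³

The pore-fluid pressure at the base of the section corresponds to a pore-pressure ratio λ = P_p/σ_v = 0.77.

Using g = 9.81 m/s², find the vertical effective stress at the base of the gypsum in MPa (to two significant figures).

Overburden (lithostatic) stress σ_v:
halite: 2190 kg/m³ × 9.81 m/s² × 1962 m = 4.215×10^7 Pa = 42.15 MPa
gypsum: 2320 kg/m³ × 9.81 m/s² × 1310 m = 2.981×10^7 Pa = 29.81 MPa
Total = 42.15 + 29.81 = 71.966 MPa
Pore pressure P_p = λ·σ_v = 0.77 × 71.97 MPa = 55.41 MPa
Effective stress σ' = σ_v − P_p = 71.97 − 55.41 = 16.552 MPa

17 MPa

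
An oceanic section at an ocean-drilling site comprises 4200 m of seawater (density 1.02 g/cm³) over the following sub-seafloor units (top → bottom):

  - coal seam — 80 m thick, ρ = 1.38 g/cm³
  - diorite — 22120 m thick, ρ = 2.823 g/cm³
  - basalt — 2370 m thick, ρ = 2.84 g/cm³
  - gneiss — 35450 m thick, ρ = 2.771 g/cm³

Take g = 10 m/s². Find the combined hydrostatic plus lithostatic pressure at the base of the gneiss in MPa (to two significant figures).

1700 MPa

seawater: 1020 kg/m³ × 10 m/s² × 4200 m = 4.284×10^7 Pa = 42.84 MPa
coal seam: 1380 kg/m³ × 10 m/s² × 80 m = 1.104×10^6 Pa = 1.104 MPa
diorite: 2823 kg/m³ × 10 m/s² × 22120 m = 6.244×10^8 Pa = 624.4 MPa
basalt: 2840 kg/m³ × 10 m/s² × 2370 m = 6.731×10^7 Pa = 67.31 MPa
gneiss: 2771 kg/m³ × 10 m/s² × 35450 m = 9.823×10^8 Pa = 982.3 MPa
Total = 42.84 + 1.104 + 624.4 + 67.31 + 982.3 = 1718.0 MPa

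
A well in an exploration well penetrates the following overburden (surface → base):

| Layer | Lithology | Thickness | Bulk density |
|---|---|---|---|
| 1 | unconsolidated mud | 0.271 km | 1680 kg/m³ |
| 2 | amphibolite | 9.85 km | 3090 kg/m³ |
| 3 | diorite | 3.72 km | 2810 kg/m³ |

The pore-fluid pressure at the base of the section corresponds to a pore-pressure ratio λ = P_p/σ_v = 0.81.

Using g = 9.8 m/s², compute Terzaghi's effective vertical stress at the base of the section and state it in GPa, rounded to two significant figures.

Overburden (lithostatic) stress σ_v:
unconsolidated mud: 1680 kg/m³ × 9.8 m/s² × 271 m = 4.462×10^6 Pa = 4.462 MPa
amphibolite: 3090 kg/m³ × 9.8 m/s² × 9850 m = 2.983×10^8 Pa = 298.3 MPa
diorite: 2810 kg/m³ × 9.8 m/s² × 3720 m = 1.024×10^8 Pa = 102.4 MPa
Total = 4.462 + 298.3 + 102.4 = 405.18 MPa
Pore pressure P_p = λ·σ_v = 0.81 × 405.2 MPa = 328.2 MPa
Effective stress σ' = σ_v − P_p = 405.2 − 328.2 = 76.984 MPa = 0.076984 GPa

0.077 GPa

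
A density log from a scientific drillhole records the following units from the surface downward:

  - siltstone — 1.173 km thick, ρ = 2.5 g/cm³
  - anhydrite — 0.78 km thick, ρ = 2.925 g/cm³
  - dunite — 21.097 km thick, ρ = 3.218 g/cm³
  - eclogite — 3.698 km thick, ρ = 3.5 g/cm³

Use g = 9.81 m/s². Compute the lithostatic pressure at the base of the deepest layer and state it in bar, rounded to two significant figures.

siltstone: 2500 kg/m³ × 9.81 m/s² × 1173 m = 2.877×10^7 Pa = 287.7 bar
anhydrite: 2925 kg/m³ × 9.81 m/s² × 780 m = 2.238×10^7 Pa = 223.8 bar
dunite: 3218 kg/m³ × 9.81 m/s² × 21097 m = 6.660×10^8 Pa = 6660 bar
eclogite: 3500 kg/m³ × 9.81 m/s² × 3698 m = 1.270×10^8 Pa = 1270 bar
Total = 287.7 + 223.8 + 6660 + 1270 = 8441.2 bar

8400 bar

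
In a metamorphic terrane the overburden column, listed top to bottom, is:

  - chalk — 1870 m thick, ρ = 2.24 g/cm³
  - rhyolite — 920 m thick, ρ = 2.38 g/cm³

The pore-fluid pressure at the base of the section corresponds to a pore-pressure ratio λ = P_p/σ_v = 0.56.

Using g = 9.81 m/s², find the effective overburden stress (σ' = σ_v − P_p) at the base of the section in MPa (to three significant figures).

Overburden (lithostatic) stress σ_v:
chalk: 2240 kg/m³ × 9.81 m/s² × 1870 m = 4.109×10^7 Pa = 41.09 MPa
rhyolite: 2380 kg/m³ × 9.81 m/s² × 920 m = 2.148×10^7 Pa = 21.48 MPa
Total = 41.09 + 21.48 = 62.572 MPa
Pore pressure P_p = λ·σ_v = 0.56 × 62.57 MPa = 35.04 MPa
Effective stress σ' = σ_v − P_p = 62.57 − 35.04 = 27.532 MPa

27.5 MPa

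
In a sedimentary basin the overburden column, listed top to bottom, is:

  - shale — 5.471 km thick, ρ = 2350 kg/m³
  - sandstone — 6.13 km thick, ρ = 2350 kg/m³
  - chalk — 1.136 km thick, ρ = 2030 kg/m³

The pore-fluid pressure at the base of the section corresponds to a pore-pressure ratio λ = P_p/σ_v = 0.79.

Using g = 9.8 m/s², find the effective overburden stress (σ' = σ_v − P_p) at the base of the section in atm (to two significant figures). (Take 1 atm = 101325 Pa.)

Overburden (lithostatic) stress σ_v:
shale: 2350 kg/m³ × 9.8 m/s² × 5471 m = 1.260×10^8 Pa = 126.0 MPa
sandstone: 2350 kg/m³ × 9.8 m/s² × 6130 m = 1.412×10^8 Pa = 141.2 MPa
chalk: 2030 kg/m³ × 9.8 m/s² × 1136 m = 2.260×10^7 Pa = 22.60 MPa
Total = 126.0 + 141.2 + 22.60 = 289.77 MPa
Pore pressure P_p = λ·σ_v = 0.79 × 289.8 MPa = 228.9 MPa
Effective stress σ' = σ_v − P_p = 289.8 − 228.9 = 60.852 MPa = 600.56 atm

600 atm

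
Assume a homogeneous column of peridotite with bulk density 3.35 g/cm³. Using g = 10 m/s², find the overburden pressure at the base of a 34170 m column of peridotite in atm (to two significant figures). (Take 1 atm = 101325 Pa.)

11000 atm

peridotite: 3350 kg/m³ × 10 m/s² × 34170 m = 1.145×10^9 Pa = 11297 atm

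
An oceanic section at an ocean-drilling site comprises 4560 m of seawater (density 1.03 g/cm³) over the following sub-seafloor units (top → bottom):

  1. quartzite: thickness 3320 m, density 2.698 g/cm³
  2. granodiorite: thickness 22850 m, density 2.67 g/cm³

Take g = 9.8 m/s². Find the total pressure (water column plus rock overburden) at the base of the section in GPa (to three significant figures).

seawater: 1030 kg/m³ × 9.8 m/s² × 4560 m = 4.603×10^7 Pa = 0.04603 GPa
quartzite: 2698 kg/m³ × 9.8 m/s² × 3320 m = 8.778×10^7 Pa = 0.08778 GPa
granodiorite: 2670 kg/m³ × 9.8 m/s² × 22850 m = 5.979×10^8 Pa = 0.5979 GPa
Total = 0.04603 + 0.08778 + 0.5979 = 0.73170 GPa

0.732 GPa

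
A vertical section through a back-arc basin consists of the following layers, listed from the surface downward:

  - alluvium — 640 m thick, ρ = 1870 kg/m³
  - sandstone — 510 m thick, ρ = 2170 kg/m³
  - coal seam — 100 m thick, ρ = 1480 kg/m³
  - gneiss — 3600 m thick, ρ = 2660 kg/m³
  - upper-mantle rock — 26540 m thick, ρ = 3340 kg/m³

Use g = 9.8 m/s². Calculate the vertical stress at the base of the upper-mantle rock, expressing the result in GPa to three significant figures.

0.987 GPa

alluvium: 1870 kg/m³ × 9.8 m/s² × 640 m = 1.173×10^7 Pa = 0.01173 GPa
sandstone: 2170 kg/m³ × 9.8 m/s² × 510 m = 1.085×10^7 Pa = 0.01085 GPa
coal seam: 1480 kg/m³ × 9.8 m/s² × 100 m = 1.450×10^6 Pa = 1.450×10^-3 GPa
gneiss: 2660 kg/m³ × 9.8 m/s² × 3600 m = 9.384×10^7 Pa = 0.09384 GPa
upper-mantle rock: 3340 kg/m³ × 9.8 m/s² × 26540 m = 8.687×10^8 Pa = 0.8687 GPa
Total = 0.01173 + 0.01085 + 1.450×10^-3 + 0.09384 + 0.8687 = 0.98658 GPa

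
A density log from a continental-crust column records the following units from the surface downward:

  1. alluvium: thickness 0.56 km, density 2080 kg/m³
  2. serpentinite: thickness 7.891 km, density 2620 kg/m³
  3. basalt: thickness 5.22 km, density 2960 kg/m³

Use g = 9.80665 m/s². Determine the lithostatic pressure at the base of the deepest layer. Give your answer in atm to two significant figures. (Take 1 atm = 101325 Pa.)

alluvium: 2080 kg/m³ × 9.80665 m/s² × 560 m = 1.142×10^7 Pa = 112.7 atm
serpentinite: 2620 kg/m³ × 9.80665 m/s² × 7891 m = 2.027×10^8 Pa = 2001 atm
basalt: 2960 kg/m³ × 9.80665 m/s² × 5220 m = 1.515×10^8 Pa = 1495 atm
Total = 112.7 + 2001 + 1495 = 3609.1 atm

3600 atm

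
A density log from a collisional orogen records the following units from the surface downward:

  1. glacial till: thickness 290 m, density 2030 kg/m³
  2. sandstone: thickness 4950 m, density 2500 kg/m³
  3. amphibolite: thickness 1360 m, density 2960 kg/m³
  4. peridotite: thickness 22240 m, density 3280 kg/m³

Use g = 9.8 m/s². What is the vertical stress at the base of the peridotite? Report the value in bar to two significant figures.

glacial till: 2030 kg/m³ × 9.8 m/s² × 290 m = 5.769×10^6 Pa = 57.69 bar
sandstone: 2500 kg/m³ × 9.8 m/s² × 4950 m = 1.213×10^8 Pa = 1213 bar
amphibolite: 2960 kg/m³ × 9.8 m/s² × 1360 m = 3.945×10^7 Pa = 394.5 bar
peridotite: 3280 kg/m³ × 9.8 m/s² × 22240 m = 7.149×10^8 Pa = 7149 bar
Total = 57.69 + 1213 + 394.5 + 7149 = 8813.8 bar

8800 bar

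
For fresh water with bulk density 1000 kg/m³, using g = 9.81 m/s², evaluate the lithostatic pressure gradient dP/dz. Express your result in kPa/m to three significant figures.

9.81 kPa/m

dP/dz = ρg = 1000 kg/m³ × 9.81 m/s² = 9810.0 Pa/m
= 9810.0 Pa/m × (1 kPa/m / 1000.0 Pa/m) = 9.8100 kPa/m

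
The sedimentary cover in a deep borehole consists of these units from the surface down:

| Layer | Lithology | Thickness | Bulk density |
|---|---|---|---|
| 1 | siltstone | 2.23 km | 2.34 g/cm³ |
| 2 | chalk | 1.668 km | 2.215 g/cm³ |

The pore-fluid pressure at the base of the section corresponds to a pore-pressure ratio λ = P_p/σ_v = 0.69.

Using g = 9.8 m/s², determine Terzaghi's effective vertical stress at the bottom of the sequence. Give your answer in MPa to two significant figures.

Overburden (lithostatic) stress σ_v:
siltstone: 2340 kg/m³ × 9.8 m/s² × 2230 m = 5.114×10^7 Pa = 51.14 MPa
chalk: 2215 kg/m³ × 9.8 m/s² × 1668 m = 3.621×10^7 Pa = 36.21 MPa
Total = 51.14 + 36.21 = 87.346 MPa
Pore pressure P_p = λ·σ_v = 0.69 × 87.35 MPa = 60.27 MPa
Effective stress σ' = σ_v − P_p = 87.35 − 60.27 = 27.077 MPa

27 MPa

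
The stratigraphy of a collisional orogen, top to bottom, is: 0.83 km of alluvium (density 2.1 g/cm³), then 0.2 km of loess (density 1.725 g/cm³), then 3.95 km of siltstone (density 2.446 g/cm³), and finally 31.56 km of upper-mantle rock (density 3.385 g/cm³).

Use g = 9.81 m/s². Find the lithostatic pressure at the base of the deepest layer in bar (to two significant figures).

12000 bar

alluvium: 2100 kg/m³ × 9.81 m/s² × 830 m = 1.710×10^7 Pa = 171.0 bar
loess: 1725 kg/m³ × 9.81 m/s² × 200 m = 3.384×10^6 Pa = 33.84 bar
siltstone: 2446 kg/m³ × 9.81 m/s² × 3950 m = 9.478×10^7 Pa = 947.8 bar
upper-mantle rock: 3385 kg/m³ × 9.81 m/s² × 31560 m = 1.048×10^9 Pa = 10480 bar
Total = 171.0 + 33.84 + 947.8 + 10480 = 11633 bar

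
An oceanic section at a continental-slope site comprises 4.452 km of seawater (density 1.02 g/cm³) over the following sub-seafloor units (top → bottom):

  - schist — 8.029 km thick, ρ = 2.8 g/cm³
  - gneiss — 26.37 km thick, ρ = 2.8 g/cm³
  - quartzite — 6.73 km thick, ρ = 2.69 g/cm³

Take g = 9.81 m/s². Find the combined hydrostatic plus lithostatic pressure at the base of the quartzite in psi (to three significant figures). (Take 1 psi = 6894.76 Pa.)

169000 psi

seawater: 1020 kg/m³ × 9.81 m/s² × 4452 m = 4.455×10^7 Pa = 6461 psi
schist: 2800 kg/m³ × 9.81 m/s² × 8029 m = 2.205×10^8 Pa = 31987 psi
gneiss: 2800 kg/m³ × 9.81 m/s² × 26370 m = 7.243×10^8 Pa = 1.051×10^5 psi
quartzite: 2690 kg/m³ × 9.81 m/s² × 6730 m = 1.776×10^8 Pa = 25758 psi
Total = 6461 + 31987 + 1.051×10^5 + 25758 = 1.6926×10^5 psi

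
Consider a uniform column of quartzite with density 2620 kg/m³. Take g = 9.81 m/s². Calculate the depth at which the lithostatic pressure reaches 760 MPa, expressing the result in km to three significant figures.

h = P/(ρg) = 760 MPa / (2620 kg/m³ × 9.81 m/s²) = 7.600×10^8 Pa / 25702 Pa/m = 29569 m
= 29.569 km

29.6 km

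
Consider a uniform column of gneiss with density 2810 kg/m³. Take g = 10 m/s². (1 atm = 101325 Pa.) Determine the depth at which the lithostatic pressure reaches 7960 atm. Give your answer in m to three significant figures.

h = P/(ρg) = 7960 atm / (2810 kg/m³ × 10 m/s²) = 8.065×10^8 Pa / 28100 Pa/m = 28703 m

28700 m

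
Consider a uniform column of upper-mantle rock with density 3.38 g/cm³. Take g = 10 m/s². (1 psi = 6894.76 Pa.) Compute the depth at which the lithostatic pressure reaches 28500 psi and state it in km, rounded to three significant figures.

5.81 km

h = P/(ρg) = 28500 psi / (3380 kg/m³ × 10 m/s²) = 1.965×10^8 Pa / 33800 Pa/m = 5813.6 m
= 5.8136 km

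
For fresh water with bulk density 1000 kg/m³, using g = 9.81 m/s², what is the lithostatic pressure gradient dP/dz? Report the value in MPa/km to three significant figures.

dP/dz = ρg = 1000 kg/m³ × 9.81 m/s² = 9810.0 Pa/m
= 9810.0 Pa/m × (1 MPa/km / 1000.0 Pa/m) = 9.8100 MPa/km

9.81 MPa/km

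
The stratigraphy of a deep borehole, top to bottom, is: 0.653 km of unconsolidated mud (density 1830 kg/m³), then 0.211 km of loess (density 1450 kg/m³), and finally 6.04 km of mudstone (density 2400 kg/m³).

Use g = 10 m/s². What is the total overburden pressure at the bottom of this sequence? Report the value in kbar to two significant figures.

unconsolidated mud: 1830 kg/m³ × 10 m/s² × 653 m = 1.195×10^7 Pa = 0.1195 kbar
loess: 1450 kg/m³ × 10 m/s² × 211 m = 3.059×10^6 Pa = 0.03060 kbar
mudstone: 2400 kg/m³ × 10 m/s² × 6040 m = 1.450×10^8 Pa = 1.450 kbar
Total = 0.1195 + 0.03060 + 1.450 = 1.5997 kbar

1.6 kbar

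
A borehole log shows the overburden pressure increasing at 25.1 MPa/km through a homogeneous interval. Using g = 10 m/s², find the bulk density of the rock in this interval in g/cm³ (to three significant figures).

2.51 g/cm³

ρ = (dP/dz)/g = 25.1 MPa/km / 10 m/s² = 25100 Pa/m / 10 m/s² = 2510.0 kg/m³
= 2.510 g/cm³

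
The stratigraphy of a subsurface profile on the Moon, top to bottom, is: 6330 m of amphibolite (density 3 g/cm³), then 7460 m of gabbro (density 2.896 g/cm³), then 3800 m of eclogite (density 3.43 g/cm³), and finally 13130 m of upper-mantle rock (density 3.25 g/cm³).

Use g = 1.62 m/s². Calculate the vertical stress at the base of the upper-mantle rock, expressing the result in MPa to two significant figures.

160 MPa

amphibolite: 3000 kg/m³ × 1.62 m/s² × 6330 m = 3.076×10^7 Pa = 30.76 MPa
gabbro: 2896 kg/m³ × 1.62 m/s² × 7460 m = 3.500×10^7 Pa = 35.00 MPa
eclogite: 3430 kg/m³ × 1.62 m/s² × 3800 m = 2.112×10^7 Pa = 21.12 MPa
upper-mantle rock: 3250 kg/m³ × 1.62 m/s² × 13130 m = 6.913×10^7 Pa = 69.13 MPa
Total = 30.76 + 35.00 + 21.12 + 69.13 = 156.01 MPa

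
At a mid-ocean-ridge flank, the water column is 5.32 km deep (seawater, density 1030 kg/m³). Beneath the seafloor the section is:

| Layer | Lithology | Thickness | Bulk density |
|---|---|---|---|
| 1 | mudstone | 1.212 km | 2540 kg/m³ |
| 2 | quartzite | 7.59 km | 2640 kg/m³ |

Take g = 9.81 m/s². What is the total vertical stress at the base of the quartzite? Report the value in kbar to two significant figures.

2.8 kbar

seawater: 1030 kg/m³ × 9.81 m/s² × 5320 m = 5.375×10^7 Pa = 0.5375 kbar
mudstone: 2540 kg/m³ × 9.81 m/s² × 1212 m = 3.020×10^7 Pa = 0.3020 kbar
quartzite: 2640 kg/m³ × 9.81 m/s² × 7590 m = 1.966×10^8 Pa = 1.966 kbar
Total = 0.5375 + 0.3020 + 1.966 = 2.8052 kbar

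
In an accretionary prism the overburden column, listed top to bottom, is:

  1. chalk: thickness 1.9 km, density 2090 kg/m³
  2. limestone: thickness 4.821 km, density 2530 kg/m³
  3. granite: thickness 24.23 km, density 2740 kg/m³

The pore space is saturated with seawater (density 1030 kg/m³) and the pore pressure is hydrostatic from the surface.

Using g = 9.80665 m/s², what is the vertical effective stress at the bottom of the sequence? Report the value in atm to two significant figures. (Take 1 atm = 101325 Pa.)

Overburden (lithostatic) stress σ_v:
chalk: 2090 kg/m³ × 9.80665 m/s² × 1900 m = 3.894×10^7 Pa = 38.94 MPa
limestone: 2530 kg/m³ × 9.80665 m/s² × 4821 m = 1.196×10^8 Pa = 119.6 MPa
granite: 2740 kg/m³ × 9.80665 m/s² × 24230 m = 6.511×10^8 Pa = 651.1 MPa
Total = 38.94 + 119.6 + 651.1 = 809.62 MPa
Pore pressure P_p = 1030 kg/m³ × 9.80665 m/s² × 30951 m = 3.126×10^8 Pa = 312.6 MPa
Effective stress σ' = σ_v − P_p = 809.6 − 312.6 = 496.99 MPa = 4904.9 atm

4900 atm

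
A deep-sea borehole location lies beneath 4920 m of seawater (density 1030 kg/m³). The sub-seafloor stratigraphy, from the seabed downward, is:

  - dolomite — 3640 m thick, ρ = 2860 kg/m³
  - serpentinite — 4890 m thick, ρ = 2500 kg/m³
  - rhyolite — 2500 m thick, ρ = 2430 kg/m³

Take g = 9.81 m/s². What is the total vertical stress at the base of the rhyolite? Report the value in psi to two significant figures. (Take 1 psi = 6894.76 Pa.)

seawater: 1030 kg/m³ × 9.81 m/s² × 4920 m = 4.971×10^7 Pa = 7210 psi
dolomite: 2860 kg/m³ × 9.81 m/s² × 3640 m = 1.021×10^8 Pa = 14812 psi
serpentinite: 2500 kg/m³ × 9.81 m/s² × 4890 m = 1.199×10^8 Pa = 17394 psi
rhyolite: 2430 kg/m³ × 9.81 m/s² × 2500 m = 5.960×10^7 Pa = 8644 psi
Total = 7210 + 14812 + 17394 + 8644 = 48060 psi

48000 psi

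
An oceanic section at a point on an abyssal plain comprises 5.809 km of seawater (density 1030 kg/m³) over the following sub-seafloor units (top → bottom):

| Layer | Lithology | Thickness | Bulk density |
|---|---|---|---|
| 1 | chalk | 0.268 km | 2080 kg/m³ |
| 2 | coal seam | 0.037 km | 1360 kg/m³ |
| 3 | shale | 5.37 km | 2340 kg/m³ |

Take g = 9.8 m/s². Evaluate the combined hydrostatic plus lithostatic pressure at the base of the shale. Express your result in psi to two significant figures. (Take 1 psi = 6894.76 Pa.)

seawater: 1030 kg/m³ × 9.8 m/s² × 5809 m = 5.864×10^7 Pa = 8504 psi
chalk: 2080 kg/m³ × 9.8 m/s² × 268 m = 5.463×10^6 Pa = 792.3 psi
coal seam: 1360 kg/m³ × 9.8 m/s² × 37 m = 4.931×10^5 Pa = 71.52 psi
shale: 2340 kg/m³ × 9.8 m/s² × 5370 m = 1.231×10^8 Pa = 17861 psi
Total = 8504 + 792.3 + 71.52 + 17861 = 27229 psi

27000 psi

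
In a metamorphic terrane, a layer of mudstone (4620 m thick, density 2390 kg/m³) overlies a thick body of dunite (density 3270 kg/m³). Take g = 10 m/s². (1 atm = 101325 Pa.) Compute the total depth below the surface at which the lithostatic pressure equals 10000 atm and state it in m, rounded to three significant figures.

Pressure at base of upper layers: 2390×10×4620 = 1.104×10^8 Pa = 1090 atm
Remaining pressure to be supplied by dunite: 1.013×10^9 − 1.104×10^8 = 9.028×10^8 Pa
Additional depth in dunite = 9.028×10^8 Pa / (3270 kg/m³ × 10 m/s²) = 27610 m
Total depth = 4620 m + 27610 m = 32230 m

32200 m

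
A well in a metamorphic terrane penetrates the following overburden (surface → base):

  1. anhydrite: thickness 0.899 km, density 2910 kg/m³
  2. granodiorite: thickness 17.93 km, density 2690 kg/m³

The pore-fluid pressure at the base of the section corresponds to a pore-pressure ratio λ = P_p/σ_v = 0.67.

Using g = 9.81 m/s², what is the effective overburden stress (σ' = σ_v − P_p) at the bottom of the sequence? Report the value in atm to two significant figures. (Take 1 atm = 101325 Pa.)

1600 atm

Overburden (lithostatic) stress σ_v:
anhydrite: 2910 kg/m³ × 9.81 m/s² × 899 m = 2.566×10^7 Pa = 25.66 MPa
granodiorite: 2690 kg/m³ × 9.81 m/s² × 17930 m = 4.732×10^8 Pa = 473.2 MPa
Total = 25.66 + 473.2 = 498.82 MPa
Pore pressure P_p = λ·σ_v = 0.67 × 498.8 MPa = 334.2 MPa
Effective stress σ' = σ_v − P_p = 498.8 − 334.2 = 164.61 MPa = 1624.6 atm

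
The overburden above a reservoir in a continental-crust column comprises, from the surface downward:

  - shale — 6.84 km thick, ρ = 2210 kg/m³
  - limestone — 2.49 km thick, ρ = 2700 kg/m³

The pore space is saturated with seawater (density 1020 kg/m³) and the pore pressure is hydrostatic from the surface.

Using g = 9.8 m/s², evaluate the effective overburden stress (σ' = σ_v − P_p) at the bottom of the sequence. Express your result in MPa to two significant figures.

Overburden (lithostatic) stress σ_v:
shale: 2210 kg/m³ × 9.8 m/s² × 6840 m = 1.481×10^8 Pa = 148.1 MPa
limestone: 2700 kg/m³ × 9.8 m/s² × 2490 m = 6.589×10^7 Pa = 65.89 MPa
Total = 148.1 + 65.89 = 214.03 MPa
Pore pressure P_p = 1020 kg/m³ × 9.8 m/s² × 9330 m = 9.326×10^7 Pa = 93.26 MPa
Effective stress σ' = σ_v − P_p = 214.0 − 93.26 = 120.76 MPa

120 MPa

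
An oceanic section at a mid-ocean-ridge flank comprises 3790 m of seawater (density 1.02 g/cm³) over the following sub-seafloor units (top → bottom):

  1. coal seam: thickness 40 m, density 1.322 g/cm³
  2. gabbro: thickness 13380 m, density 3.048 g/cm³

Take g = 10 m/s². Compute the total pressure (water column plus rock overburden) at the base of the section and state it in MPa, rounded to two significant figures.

seawater: 1020 kg/m³ × 10 m/s² × 3790 m = 3.866×10^7 Pa = 38.66 MPa
coal seam: 1322 kg/m³ × 10 m/s² × 40 m = 5.288×10^5 Pa = 0.5288 MPa
gabbro: 3048 kg/m³ × 10 m/s² × 13380 m = 4.078×10^8 Pa = 407.8 MPa
Total = 38.66 + 0.5288 + 407.8 = 447.01 MPa

450 MPa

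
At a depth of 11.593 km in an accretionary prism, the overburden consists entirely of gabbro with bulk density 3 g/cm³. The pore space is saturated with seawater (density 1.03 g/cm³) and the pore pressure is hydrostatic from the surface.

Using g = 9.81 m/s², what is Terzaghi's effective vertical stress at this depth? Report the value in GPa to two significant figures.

Overburden (lithostatic) stress σ_v:
gabbro: 3000 kg/m³ × 9.81 m/s² × 11593 m = 3.412×10^8 Pa = 341.2 MPa
Pore pressure P_p = 1030 kg/m³ × 9.81 m/s² × 11593 m = 1.171×10^8 Pa = 117.1 MPa
Effective stress σ' = σ_v − P_p = 341.2 − 117.1 = 224.04 MPa = 0.22404 GPa

0.22 GPa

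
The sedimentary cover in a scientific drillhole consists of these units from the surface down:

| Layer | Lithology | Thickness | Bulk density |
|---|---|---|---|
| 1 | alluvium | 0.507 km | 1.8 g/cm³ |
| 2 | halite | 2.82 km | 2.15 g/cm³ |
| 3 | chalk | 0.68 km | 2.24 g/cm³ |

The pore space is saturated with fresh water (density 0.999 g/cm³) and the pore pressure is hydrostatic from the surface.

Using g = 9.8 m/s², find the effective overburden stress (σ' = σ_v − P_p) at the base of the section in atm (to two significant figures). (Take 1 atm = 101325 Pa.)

Overburden (lithostatic) stress σ_v:
alluvium: 1800 kg/m³ × 9.8 m/s² × 507 m = 8.943×10^6 Pa = 8.943 MPa
halite: 2150 kg/m³ × 9.8 m/s² × 2820 m = 5.942×10^7 Pa = 59.42 MPa
chalk: 2240 kg/m³ × 9.8 m/s² × 680 m = 1.493×10^7 Pa = 14.93 MPa
Total = 8.943 + 59.42 + 14.93 = 83.288 MPa
Pore pressure P_p = 999 kg/m³ × 9.8 m/s² × 4007 m = 3.923×10^7 Pa = 39.23 MPa
Effective stress σ' = σ_v − P_p = 83.29 − 39.23 = 44.059 MPa = 434.83 atm

430 atm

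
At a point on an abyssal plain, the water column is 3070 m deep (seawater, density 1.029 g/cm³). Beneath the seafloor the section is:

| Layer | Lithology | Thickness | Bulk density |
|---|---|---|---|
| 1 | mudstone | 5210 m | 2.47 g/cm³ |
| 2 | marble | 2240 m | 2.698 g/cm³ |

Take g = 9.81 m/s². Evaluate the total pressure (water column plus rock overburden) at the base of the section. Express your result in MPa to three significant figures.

217 MPa

seawater: 1029 kg/m³ × 9.81 m/s² × 3070 m = 3.099×10^7 Pa = 30.99 MPa
mudstone: 2470 kg/m³ × 9.81 m/s² × 5210 m = 1.262×10^8 Pa = 126.2 MPa
marble: 2698 kg/m³ × 9.81 m/s² × 2240 m = 5.929×10^7 Pa = 59.29 MPa
Total = 30.99 + 126.2 + 59.29 = 216.52 MPa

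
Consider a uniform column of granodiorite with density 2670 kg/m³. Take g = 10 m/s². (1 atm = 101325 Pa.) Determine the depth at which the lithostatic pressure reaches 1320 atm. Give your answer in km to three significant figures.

5.01 km

h = P/(ρg) = 1320 atm / (2670 kg/m³ × 10 m/s²) = 1.337×10^8 Pa / 26700 Pa/m = 5009.3 m
= 5.0093 km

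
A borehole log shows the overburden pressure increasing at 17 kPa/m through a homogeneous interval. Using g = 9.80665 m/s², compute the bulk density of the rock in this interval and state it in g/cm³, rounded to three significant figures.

ρ = (dP/dz)/g = 17 kPa/m / 9.80665 m/s² = 17000 Pa/m / 9.80665 m/s² = 1733.5 kg/m³
= 1.734 g/cm³

1.73 g/cm³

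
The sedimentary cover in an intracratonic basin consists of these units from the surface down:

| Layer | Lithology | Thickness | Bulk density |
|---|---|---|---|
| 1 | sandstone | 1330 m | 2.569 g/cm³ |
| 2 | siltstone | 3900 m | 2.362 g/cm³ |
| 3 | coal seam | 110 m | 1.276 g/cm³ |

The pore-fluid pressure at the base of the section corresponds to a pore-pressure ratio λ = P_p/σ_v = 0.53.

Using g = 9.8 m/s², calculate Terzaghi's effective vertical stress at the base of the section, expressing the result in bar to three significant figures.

Overburden (lithostatic) stress σ_v:
sandstone: 2569 kg/m³ × 9.8 m/s² × 1330 m = 3.348×10^7 Pa = 33.48 MPa
siltstone: 2362 kg/m³ × 9.8 m/s² × 3900 m = 9.028×10^7 Pa = 90.28 MPa
coal seam: 1276 kg/m³ × 9.8 m/s² × 110 m = 1.376×10^6 Pa = 1.376 MPa
Total = 33.48 + 90.28 + 1.376 = 125.14 MPa
Pore pressure P_p = λ·σ_v = 0.53 × 125.1 MPa = 66.32 MPa
Effective stress σ' = σ_v − P_p = 125.1 − 66.32 = 58.814 MPa = 588.14 bar

588 bar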